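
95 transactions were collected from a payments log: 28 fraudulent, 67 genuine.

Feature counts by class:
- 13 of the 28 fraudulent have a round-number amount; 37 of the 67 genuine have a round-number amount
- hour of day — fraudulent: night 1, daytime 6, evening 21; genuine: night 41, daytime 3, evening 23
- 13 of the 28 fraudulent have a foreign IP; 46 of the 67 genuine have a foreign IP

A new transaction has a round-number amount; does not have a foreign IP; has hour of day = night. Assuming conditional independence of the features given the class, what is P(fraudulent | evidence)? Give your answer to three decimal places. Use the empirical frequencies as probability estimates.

0.034

fraudulent: (28/95) × (13/28) × (1/28) × (15/28) ≈ 0.00261815
genuine: (67/95) × (37/67) × (41/67) × (21/67) ≈ 0.0747019
P(fraudulent | x) = 0.00261815 / 0.07732005 ≈ 0.034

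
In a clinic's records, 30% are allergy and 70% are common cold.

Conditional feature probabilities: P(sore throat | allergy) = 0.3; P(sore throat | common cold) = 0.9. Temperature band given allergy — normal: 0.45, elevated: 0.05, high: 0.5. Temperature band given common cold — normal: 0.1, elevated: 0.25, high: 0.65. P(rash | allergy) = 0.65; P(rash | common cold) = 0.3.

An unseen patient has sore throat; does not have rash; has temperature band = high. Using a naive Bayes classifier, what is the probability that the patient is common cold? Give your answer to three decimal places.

0.948

allergy: 0.3 × 0.3 × 0.5 × (1−0.65) = 0.01575
common cold: 0.7 × 0.9 × 0.65 × (1−0.3) = 0.28665
P(common cold | x) = 0.28665 / 0.3024 ≈ 0.948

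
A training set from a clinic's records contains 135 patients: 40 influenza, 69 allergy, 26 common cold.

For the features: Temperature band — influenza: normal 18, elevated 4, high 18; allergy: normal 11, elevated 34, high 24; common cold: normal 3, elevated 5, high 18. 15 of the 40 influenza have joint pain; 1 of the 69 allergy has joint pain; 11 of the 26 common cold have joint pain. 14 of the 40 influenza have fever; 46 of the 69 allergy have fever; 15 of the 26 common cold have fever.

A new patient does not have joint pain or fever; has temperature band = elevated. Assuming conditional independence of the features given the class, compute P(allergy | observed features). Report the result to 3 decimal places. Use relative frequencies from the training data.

0.797

influenza: (40/135) × (4/40) × (25/40) × (26/40) ≈ 0.012037
allergy: (69/135) × (34/69) × (68/69) × (23/69) ≈ 0.0827339
common cold: (26/135) × (5/26) × (15/26) × (11/26) ≈ 0.00904011
P(allergy | x) = 0.0827339 / 0.10381101 ≈ 0.797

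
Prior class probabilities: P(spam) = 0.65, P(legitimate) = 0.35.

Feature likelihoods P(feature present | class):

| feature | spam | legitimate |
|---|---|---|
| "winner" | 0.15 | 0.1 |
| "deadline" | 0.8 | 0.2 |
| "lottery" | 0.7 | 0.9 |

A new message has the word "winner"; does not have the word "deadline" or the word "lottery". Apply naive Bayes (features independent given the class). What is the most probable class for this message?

spam: 0.65 × 0.15 × (1−0.8) × (1−0.7) = 0.00585
legitimate: 0.35 × 0.1 × (1−0.2) × (1−0.9) = 0.0028
Highest score → spam.

spam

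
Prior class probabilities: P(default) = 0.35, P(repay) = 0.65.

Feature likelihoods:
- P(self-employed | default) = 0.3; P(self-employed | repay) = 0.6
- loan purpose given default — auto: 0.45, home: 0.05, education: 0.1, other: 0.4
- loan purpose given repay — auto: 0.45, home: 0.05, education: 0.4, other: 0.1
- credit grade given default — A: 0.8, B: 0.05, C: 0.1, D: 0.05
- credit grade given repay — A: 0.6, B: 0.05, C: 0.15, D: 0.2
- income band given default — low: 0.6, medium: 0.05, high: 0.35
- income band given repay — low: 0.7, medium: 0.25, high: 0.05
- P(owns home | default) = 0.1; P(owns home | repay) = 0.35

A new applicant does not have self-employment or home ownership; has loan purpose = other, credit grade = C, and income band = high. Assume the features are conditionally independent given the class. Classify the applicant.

default: 0.35 × (1−0.3) × 0.4 × 0.1 × 0.35 × (1−0.1) = 0.003087
repay: 0.65 × (1−0.6) × 0.1 × 0.15 × 0.05 × (1−0.35) = 0.00012675
Highest score → default.

default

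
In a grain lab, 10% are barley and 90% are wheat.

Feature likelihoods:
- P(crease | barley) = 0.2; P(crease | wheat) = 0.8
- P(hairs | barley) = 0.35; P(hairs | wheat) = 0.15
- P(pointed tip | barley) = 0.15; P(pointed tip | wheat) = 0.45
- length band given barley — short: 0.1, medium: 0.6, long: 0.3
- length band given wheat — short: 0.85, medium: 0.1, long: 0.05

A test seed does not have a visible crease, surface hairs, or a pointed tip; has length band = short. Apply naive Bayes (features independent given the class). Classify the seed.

barley: 0.1 × (1−0.2) × (1−0.35) × (1−0.15) × 0.1 = 0.00442
wheat: 0.9 × (1−0.8) × (1−0.15) × (1−0.45) × 0.85 = 0.0715275
Highest score → wheat.

wheat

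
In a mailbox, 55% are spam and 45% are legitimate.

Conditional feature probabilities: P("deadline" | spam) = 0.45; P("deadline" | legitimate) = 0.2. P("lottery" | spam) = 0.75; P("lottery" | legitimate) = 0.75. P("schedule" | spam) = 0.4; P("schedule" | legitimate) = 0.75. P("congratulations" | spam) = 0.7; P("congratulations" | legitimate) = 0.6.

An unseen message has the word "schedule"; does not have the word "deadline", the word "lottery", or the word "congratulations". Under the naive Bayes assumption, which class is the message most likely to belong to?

spam: 0.55 × (1−0.45) × (1−0.75) × 0.4 × (1−0.7) = 0.009075
legitimate: 0.45 × (1−0.2) × (1−0.75) × 0.75 × (1−0.6) = 0.027
Highest score → legitimate.

legitimate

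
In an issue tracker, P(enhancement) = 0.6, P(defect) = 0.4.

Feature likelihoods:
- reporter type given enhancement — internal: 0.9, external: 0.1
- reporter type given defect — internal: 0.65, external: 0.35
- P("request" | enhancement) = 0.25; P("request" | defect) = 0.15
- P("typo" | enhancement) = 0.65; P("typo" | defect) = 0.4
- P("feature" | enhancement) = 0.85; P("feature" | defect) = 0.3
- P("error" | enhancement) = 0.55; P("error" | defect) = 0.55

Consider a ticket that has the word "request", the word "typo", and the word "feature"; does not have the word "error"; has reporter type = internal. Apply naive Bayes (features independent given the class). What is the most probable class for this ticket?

enhancement: 0.6 × 0.9 × 0.25 × 0.65 × 0.85 × (1−0.55) = 0.033564375
defect: 0.4 × 0.65 × 0.15 × 0.4 × 0.3 × (1−0.55) = 0.002106
Highest score → enhancement.

enhancement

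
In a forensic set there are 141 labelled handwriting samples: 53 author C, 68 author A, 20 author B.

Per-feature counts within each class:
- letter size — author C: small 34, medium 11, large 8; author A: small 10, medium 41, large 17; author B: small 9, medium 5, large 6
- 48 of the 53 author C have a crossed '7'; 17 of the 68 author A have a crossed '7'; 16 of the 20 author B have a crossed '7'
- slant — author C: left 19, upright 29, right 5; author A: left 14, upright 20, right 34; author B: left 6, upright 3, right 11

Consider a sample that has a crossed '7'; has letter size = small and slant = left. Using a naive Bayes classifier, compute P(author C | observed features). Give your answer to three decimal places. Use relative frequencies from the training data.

0.805

author C: (53/141) × (34/53) × (48/53) × (19/53) ≈ 0.0782894
author A: (68/141) × (10/68) × (17/68) × (14/68) ≈ 0.0036504
author B: (20/141) × (9/20) × (16/20) × (6/20) ≈ 0.0153191
P(author C | x) = 0.0782894 / 0.0972589 ≈ 0.805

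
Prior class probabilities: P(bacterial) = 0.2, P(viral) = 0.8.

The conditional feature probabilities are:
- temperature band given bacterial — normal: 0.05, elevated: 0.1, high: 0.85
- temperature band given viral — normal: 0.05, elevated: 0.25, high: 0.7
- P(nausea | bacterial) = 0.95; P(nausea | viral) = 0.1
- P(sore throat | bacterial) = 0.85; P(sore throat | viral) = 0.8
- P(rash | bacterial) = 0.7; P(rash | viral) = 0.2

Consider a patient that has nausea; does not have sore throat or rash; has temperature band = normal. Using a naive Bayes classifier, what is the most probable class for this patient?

viral

bacterial: 0.2 × 0.05 × 0.95 × (1−0.85) × (1−0.7) = 0.0004275
viral: 0.8 × 0.05 × 0.1 × (1−0.8) × (1−0.2) = 0.00064
Highest score → viral.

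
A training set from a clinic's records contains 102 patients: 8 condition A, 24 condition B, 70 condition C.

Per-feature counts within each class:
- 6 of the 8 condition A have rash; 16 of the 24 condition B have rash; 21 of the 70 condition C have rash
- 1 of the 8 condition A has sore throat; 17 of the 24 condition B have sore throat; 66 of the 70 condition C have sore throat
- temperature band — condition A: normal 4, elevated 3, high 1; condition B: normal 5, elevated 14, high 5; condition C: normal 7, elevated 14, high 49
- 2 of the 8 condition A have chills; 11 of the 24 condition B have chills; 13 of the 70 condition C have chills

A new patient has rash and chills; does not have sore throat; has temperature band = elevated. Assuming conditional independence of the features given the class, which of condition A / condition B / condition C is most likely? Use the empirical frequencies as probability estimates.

condition A: (8/102) × (6/8) × (7/8) × (3/8) × (2/8) ≈ 0.00482537
condition B: (24/102) × (16/24) × (7/24) × (14/24) × (11/24) ≈ 0.0122322
condition C: (70/102) × (21/70) × (4/70) × (14/70) × (13/70) ≈ 0.000436975
Highest score → condition B.

condition B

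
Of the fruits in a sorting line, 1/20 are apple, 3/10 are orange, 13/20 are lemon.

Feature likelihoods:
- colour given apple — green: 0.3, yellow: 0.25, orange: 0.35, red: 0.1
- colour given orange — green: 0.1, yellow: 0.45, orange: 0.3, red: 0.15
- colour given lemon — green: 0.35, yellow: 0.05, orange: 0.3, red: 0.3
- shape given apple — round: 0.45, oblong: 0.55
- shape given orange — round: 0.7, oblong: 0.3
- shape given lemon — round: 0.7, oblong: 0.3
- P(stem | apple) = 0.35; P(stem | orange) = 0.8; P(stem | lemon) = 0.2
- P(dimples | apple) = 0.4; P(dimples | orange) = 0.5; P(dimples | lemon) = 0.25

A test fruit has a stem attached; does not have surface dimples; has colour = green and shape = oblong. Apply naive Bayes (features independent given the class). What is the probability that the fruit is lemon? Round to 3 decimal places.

apple: 0.05 × 0.3 × 0.55 × 0.35 × (1−0.4) = 0.0017325
orange: 0.3 × 0.1 × 0.3 × 0.8 × (1−0.5) = 0.0036
lemon: 0.65 × 0.35 × 0.3 × 0.2 × (1−0.25) = 0.0102375
P(lemon | x) = 0.0102375 / 0.01557 ≈ 0.658

0.658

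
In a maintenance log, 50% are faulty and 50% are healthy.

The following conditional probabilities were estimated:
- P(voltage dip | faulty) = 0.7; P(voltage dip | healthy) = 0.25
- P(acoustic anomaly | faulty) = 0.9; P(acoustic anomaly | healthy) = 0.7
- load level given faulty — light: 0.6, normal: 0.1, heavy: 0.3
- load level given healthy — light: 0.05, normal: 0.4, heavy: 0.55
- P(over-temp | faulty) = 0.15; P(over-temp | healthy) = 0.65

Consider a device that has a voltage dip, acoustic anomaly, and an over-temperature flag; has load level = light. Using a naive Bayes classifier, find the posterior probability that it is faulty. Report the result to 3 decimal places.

0.909

faulty: 0.5 × 0.7 × 0.9 × 0.6 × 0.15 = 0.02835
healthy: 0.5 × 0.25 × 0.7 × 0.05 × 0.65 = 0.00284375
P(faulty | x) = 0.02835 / 0.03119375 ≈ 0.909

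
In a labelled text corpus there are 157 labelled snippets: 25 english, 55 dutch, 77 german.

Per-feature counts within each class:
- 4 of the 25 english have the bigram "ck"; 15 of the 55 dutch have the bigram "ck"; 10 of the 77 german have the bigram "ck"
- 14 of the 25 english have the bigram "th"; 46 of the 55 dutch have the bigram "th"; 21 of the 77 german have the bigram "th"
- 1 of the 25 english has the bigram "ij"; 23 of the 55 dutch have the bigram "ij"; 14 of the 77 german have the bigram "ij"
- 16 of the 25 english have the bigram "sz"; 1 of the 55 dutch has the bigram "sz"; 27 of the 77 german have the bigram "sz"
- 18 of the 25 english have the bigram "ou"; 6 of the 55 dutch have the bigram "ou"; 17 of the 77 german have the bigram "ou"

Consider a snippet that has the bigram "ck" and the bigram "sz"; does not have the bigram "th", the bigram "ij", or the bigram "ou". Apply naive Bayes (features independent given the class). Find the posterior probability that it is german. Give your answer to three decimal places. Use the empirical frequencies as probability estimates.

0.833

english: (25/157) × (4/25) × (11/25) × (24/25) × (16/25) × (7/25) ≈ 0.00192851
dutch: (55/157) × (15/55) × (9/55) × (32/55) × (1/55) × (49/55) ≈ 0.000147343
german: (77/157) × (10/77) × (56/77) × (63/77) × (27/77) × (60/77) ≈ 0.0103557
P(german | x) = 0.0103557 / 0.012431553 ≈ 0.833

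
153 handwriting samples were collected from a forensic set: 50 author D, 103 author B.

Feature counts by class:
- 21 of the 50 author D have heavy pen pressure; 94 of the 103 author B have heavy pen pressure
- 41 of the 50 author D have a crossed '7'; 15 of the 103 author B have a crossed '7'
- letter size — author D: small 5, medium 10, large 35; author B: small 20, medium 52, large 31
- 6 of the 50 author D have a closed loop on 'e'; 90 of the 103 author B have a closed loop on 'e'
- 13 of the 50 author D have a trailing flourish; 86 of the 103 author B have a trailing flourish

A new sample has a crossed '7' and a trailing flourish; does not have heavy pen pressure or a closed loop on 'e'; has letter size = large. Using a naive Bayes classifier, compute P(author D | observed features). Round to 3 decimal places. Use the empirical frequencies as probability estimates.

author D: (50/153) × (29/50) × (41/50) × (35/50) × (44/50) × (13/50) ≈ 0.0248928
author B: (103/153) × (9/103) × (15/103) × (31/103) × (13/103) × (86/103) ≈ 0.000271705
P(author D | x) = 0.0248928 / 0.025164505 ≈ 0.989

0.989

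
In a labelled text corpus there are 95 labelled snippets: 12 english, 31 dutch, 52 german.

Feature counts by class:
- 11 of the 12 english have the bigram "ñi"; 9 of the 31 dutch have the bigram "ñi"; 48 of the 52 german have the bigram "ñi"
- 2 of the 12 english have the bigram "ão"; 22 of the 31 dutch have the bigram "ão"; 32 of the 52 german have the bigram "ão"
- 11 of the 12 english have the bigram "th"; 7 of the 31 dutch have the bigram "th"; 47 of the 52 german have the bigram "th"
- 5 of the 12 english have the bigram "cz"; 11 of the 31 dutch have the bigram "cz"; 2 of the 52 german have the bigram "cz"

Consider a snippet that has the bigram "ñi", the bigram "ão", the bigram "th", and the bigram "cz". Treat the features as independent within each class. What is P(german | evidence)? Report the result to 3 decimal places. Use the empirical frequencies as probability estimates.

english: (12/95) × (11/12) × (2/12) × (11/12) × (5/12) ≈ 0.00737086
dutch: (31/95) × (9/31) × (22/31) × (7/31) × (11/31) ≈ 0.005387
german: (52/95) × (48/52) × (32/52) × (47/52) × (2/52) ≈ 0.010809
P(german | x) = 0.010809 / 0.02356686 ≈ 0.459

0.459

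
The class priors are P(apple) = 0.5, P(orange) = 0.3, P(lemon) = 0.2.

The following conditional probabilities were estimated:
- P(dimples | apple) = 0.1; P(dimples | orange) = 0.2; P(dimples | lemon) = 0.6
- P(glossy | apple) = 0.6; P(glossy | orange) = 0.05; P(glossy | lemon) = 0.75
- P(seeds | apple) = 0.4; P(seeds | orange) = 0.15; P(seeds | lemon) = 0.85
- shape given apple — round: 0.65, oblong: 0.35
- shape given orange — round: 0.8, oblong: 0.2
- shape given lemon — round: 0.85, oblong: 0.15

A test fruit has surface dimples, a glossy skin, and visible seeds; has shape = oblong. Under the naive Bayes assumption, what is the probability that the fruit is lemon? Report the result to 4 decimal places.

0.7279

apple: 0.5 × 0.1 × 0.6 × 0.4 × 0.35 = 0.0042
orange: 0.3 × 0.2 × 0.05 × 0.15 × 0.2 = 0.00009
lemon: 0.2 × 0.6 × 0.75 × 0.85 × 0.15 = 0.011475
P(lemon | x) = 0.011475 / 0.015765 ≈ 0.7279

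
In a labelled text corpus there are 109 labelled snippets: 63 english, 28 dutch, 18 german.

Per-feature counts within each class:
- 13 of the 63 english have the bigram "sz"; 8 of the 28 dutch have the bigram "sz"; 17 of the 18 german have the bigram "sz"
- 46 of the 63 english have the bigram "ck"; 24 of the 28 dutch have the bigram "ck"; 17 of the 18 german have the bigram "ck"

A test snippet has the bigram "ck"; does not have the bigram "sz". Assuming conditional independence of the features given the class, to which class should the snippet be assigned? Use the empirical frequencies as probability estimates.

english: (63/109) × (50/63) × (46/63) ≈ 0.334935
dutch: (28/109) × (20/28) × (24/28) ≈ 0.157274
german: (18/109) × (1/18) × (17/18) ≈ 0.00866463
Highest score → english.

english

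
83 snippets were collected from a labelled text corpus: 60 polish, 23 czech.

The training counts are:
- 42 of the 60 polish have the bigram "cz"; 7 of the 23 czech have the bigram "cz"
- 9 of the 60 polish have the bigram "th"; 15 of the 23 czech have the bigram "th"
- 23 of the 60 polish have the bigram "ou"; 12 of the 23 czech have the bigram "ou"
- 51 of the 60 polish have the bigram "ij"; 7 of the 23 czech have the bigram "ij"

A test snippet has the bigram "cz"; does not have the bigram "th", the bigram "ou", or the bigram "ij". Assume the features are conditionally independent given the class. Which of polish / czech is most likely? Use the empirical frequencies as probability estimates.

polish: (60/83) × (42/60) × (51/60) × (37/60) × (9/60) ≈ 0.0397861
czech: (23/83) × (7/23) × (8/23) × (11/23) × (16/23) ≈ 0.00975976
Highest score → polish.

polish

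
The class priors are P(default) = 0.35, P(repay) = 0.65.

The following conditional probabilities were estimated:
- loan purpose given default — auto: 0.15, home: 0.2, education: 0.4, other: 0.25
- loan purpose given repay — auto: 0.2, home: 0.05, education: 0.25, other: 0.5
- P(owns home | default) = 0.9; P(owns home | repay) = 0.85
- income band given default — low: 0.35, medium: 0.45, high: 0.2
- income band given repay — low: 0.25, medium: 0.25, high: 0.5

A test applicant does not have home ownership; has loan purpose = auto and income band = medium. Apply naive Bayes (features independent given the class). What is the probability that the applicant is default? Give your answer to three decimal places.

default: 0.35 × 0.15 × (1−0.9) × 0.45 = 0.0023625
repay: 0.65 × 0.2 × (1−0.85) × 0.25 = 0.004875
P(default | x) = 0.0023625 / 0.0072375 ≈ 0.326

0.326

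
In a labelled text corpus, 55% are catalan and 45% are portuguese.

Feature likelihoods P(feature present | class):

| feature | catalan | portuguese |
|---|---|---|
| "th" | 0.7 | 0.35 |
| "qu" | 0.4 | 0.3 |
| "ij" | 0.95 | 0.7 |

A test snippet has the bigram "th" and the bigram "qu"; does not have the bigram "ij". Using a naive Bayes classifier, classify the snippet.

catalan: 0.55 × 0.7 × 0.4 × (1−0.95) = 0.0077
portuguese: 0.45 × 0.35 × 0.3 × (1−0.7) = 0.014175
Highest score → portuguese.

portuguese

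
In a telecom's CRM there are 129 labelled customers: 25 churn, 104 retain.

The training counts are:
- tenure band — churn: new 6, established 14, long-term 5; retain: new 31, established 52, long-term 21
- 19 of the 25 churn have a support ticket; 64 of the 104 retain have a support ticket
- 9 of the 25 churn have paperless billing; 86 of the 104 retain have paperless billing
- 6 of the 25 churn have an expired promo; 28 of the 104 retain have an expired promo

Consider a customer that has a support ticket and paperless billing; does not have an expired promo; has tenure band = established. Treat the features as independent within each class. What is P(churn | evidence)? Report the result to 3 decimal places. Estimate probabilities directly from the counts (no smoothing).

churn: (25/129) × (14/25) × (19/25) × (9/25) × (19/25) ≈ 0.0225667
retain: (104/129) × (52/104) × (64/104) × (86/104) × (76/104) ≈ 0.149901
P(churn | x) = 0.0225667 / 0.1724677 ≈ 0.131

0.131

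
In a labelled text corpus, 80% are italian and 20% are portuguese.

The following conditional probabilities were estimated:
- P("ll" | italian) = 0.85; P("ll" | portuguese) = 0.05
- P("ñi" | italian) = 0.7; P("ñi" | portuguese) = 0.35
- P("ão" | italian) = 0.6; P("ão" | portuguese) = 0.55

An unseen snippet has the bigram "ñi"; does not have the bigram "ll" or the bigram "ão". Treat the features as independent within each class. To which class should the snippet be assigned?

italian

italian: 0.8 × (1−0.85) × 0.7 × (1−0.6) = 0.0336
portuguese: 0.2 × (1−0.05) × 0.35 × (1−0.55) = 0.029925
Highest score → italian.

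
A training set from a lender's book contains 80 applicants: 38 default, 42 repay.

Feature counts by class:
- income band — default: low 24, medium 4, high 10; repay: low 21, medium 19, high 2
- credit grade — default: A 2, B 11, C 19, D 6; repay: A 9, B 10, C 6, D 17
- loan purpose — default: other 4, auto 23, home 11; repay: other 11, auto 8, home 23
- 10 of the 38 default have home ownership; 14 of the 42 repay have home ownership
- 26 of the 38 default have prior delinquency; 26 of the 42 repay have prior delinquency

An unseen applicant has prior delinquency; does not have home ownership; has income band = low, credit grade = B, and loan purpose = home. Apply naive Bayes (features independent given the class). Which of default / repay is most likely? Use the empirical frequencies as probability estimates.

repay

default: (38/80) × (24/38) × (11/38) × (11/38) × (28/38) × (26/38) ≈ 0.0126737
repay: (42/80) × (21/42) × (10/42) × (23/42) × (28/42) × (26/42) ≈ 0.0141251
Highest score → repay.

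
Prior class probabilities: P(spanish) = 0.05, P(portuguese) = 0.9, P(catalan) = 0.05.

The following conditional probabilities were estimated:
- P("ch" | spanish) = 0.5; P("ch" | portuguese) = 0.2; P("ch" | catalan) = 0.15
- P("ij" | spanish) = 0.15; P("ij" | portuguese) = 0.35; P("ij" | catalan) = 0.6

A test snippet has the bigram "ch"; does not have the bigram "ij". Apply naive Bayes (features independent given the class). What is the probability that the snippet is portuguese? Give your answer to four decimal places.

0.8283

spanish: 0.05 × 0.5 × (1−0.15) = 0.02125
portuguese: 0.9 × 0.2 × (1−0.35) = 0.117
catalan: 0.05 × 0.15 × (1−0.6) = 0.003
P(portuguese | x) = 0.117 / 0.14125 ≈ 0.8283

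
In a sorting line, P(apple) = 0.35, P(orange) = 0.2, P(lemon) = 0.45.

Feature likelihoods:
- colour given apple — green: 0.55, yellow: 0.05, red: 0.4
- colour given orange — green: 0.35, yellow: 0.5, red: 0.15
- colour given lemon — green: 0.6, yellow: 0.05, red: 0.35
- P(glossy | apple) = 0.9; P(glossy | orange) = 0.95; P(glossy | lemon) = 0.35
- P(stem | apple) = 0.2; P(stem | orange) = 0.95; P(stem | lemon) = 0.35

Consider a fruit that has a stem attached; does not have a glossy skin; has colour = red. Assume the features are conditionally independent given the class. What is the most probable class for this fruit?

apple: 0.35 × 0.4 × (1−0.9) × 0.2 = 0.0028
orange: 0.2 × 0.15 × (1−0.95) × 0.95 = 0.001425
lemon: 0.45 × 0.35 × (1−0.35) × 0.35 = 0.03583125
Highest score → lemon.

lemon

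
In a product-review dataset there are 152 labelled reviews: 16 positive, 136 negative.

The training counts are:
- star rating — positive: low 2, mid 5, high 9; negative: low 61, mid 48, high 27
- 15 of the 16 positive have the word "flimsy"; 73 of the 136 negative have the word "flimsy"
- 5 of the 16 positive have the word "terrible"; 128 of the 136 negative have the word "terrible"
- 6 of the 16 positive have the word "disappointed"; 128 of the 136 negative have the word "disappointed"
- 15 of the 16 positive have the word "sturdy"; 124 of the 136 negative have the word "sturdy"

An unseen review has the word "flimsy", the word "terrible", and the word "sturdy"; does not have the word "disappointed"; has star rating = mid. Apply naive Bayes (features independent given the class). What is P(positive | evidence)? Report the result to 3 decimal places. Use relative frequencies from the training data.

positive: (16/152) × (5/16) × (15/16) × (5/16) × (10/16) × (15/16) ≈ 0.00564676
negative: (136/152) × (48/136) × (73/136) × (128/136) × (8/136) × (124/136) ≈ 0.00855631
P(positive | x) = 0.00564676 / 0.01420307 ≈ 0.398

0.398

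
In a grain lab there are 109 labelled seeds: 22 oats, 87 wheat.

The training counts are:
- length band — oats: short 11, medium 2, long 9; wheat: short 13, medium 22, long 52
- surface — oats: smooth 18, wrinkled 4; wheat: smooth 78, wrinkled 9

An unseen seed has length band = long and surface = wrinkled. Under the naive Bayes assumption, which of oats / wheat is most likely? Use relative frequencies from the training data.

wheat

oats: (22/109) × (9/22) × (4/22) ≈ 0.0150125
wheat: (87/109) × (52/87) × (9/87) ≈ 0.0493515
Highest score → wheat.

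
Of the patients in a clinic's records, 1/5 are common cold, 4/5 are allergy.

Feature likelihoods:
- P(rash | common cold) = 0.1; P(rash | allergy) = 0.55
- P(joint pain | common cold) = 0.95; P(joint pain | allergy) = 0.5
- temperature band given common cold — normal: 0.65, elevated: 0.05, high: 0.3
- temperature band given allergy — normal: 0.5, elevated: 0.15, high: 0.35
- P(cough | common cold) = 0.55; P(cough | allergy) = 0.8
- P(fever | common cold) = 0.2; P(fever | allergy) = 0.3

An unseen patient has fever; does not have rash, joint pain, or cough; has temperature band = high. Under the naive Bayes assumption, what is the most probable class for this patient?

allergy

common cold: 0.2 × (1−0.1) × (1−0.95) × 0.3 × (1−0.55) × 0.2 = 0.000243
allergy: 0.8 × (1−0.55) × (1−0.5) × 0.35 × (1−0.8) × 0.3 = 0.00378
Highest score → allergy.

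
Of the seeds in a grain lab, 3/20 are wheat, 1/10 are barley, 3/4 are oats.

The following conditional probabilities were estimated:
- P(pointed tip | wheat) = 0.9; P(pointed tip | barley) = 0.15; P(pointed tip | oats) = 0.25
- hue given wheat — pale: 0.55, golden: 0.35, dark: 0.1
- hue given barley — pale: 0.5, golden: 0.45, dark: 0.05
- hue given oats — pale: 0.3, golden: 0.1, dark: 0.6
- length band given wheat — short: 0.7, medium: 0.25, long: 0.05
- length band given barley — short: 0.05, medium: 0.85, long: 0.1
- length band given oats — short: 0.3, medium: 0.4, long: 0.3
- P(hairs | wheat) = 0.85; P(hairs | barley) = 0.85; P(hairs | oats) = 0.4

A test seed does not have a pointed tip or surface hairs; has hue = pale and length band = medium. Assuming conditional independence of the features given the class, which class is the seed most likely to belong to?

oats

wheat: 0.15 × (1−0.9) × 0.55 × 0.25 × (1−0.85) = 0.000309375
barley: 0.1 × (1−0.15) × 0.5 × 0.85 × (1−0.85) = 0.00541875
oats: 0.75 × (1−0.25) × 0.3 × 0.4 × (1−0.4) = 0.0405
Highest score → oats.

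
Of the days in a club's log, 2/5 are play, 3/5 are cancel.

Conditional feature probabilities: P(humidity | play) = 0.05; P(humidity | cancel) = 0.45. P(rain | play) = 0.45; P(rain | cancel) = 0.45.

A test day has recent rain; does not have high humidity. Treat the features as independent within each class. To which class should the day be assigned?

play: 0.4 × (1−0.05) × 0.45 = 0.171
cancel: 0.6 × (1−0.45) × 0.45 = 0.1485
Highest score → play.

play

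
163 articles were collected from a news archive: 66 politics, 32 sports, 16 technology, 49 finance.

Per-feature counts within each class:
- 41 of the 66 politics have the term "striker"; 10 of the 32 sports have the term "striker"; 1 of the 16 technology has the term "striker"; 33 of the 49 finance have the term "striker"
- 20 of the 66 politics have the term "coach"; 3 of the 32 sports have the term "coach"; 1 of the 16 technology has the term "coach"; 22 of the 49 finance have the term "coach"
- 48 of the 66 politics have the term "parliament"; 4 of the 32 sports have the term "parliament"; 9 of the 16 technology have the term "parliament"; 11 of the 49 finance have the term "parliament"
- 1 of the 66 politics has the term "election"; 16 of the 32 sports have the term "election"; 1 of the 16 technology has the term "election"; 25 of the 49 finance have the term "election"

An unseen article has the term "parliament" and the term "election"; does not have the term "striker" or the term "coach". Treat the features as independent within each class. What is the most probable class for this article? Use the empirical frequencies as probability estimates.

politics: (66/163) × (25/66) × (46/66) × (48/66) × (1/66) ≈ 0.00117793
sports: (32/163) × (22/32) × (29/32) × (4/32) × (16/32) ≈ 0.00764475
technology: (16/163) × (15/16) × (15/16) × (9/16) × (1/16) ≈ 0.00303304
finance: (49/163) × (16/49) × (27/49) × (11/49) × (25/49) ≈ 0.00619499
Highest score → sports.

sports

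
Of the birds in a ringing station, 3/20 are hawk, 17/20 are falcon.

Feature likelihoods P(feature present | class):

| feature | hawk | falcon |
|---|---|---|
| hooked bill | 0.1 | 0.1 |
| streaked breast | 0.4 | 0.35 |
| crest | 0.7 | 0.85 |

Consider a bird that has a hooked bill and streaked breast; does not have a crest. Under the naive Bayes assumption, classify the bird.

hawk: 0.15 × 0.1 × 0.4 × (1−0.7) = 0.0018
falcon: 0.85 × 0.1 × 0.35 × (1−0.85) = 0.0044625
Highest score → falcon.

falcon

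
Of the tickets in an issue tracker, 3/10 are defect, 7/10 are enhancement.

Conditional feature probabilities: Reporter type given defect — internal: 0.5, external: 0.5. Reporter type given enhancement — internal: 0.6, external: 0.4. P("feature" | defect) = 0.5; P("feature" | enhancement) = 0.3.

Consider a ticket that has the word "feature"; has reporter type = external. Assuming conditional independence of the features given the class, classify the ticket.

defect: 0.3 × 0.5 × 0.5 = 0.075
enhancement: 0.7 × 0.4 × 0.3 = 0.084
Highest score → enhancement.

enhancement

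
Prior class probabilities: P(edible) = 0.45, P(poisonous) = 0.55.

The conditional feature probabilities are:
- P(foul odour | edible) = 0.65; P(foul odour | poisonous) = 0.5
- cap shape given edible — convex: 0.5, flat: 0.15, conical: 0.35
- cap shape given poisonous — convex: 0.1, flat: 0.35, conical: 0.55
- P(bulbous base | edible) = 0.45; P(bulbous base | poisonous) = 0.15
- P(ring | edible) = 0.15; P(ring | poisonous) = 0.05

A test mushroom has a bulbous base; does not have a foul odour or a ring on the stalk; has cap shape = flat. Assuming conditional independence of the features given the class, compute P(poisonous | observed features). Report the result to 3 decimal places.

edible: 0.45 × (1−0.65) × 0.15 × 0.45 × (1−0.15) = 0.0090365625
poisonous: 0.55 × (1−0.5) × 0.35 × 0.15 × (1−0.05) = 0.013715625
P(poisonous | x) = 0.013715625 / 0.0227521875 ≈ 0.603

0.603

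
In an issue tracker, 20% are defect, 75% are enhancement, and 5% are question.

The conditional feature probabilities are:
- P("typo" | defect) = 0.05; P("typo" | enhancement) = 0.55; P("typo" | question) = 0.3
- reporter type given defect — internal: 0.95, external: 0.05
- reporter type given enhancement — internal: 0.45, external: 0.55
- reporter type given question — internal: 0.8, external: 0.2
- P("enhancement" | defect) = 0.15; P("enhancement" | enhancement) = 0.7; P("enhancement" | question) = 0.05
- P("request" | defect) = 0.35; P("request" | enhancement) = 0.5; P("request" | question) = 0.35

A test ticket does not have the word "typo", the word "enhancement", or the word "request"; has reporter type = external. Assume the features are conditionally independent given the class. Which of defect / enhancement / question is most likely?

enhancement

defect: 0.2 × (1−0.05) × 0.05 × (1−0.15) × (1−0.35) = 0.00524875
enhancement: 0.75 × (1−0.55) × 0.55 × (1−0.7) × (1−0.5) = 0.02784375
question: 0.05 × (1−0.3) × 0.2 × (1−0.05) × (1−0.35) = 0.0043225
Highest score → enhancement.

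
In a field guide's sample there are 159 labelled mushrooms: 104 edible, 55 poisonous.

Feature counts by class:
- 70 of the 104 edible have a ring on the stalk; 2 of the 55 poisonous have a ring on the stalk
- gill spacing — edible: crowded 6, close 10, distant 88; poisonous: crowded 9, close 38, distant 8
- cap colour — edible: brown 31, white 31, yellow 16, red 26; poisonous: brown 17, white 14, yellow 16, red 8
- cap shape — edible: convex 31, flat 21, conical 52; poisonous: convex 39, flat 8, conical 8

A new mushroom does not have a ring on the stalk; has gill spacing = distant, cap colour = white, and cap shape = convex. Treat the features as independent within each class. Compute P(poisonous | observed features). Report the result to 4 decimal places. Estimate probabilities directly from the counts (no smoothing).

0.3525

edible: (104/159) × (34/104) × (88/104) × (31/104) × (31/104) ≈ 0.0160764
poisonous: (55/159) × (53/55) × (8/55) × (14/55) × (39/55) ≈ 0.00875131
P(poisonous | x) = 0.00875131 / 0.02482771 ≈ 0.3525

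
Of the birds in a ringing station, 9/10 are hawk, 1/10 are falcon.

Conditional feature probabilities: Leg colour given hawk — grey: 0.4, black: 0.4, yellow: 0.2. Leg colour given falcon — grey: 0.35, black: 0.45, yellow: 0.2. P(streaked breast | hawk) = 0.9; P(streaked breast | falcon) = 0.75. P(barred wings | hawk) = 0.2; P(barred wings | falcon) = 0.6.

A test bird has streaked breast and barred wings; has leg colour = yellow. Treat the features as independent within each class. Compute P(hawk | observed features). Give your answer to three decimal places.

hawk: 0.9 × 0.2 × 0.9 × 0.2 = 0.0324
falcon: 0.1 × 0.2 × 0.75 × 0.6 = 0.009
P(hawk | x) = 0.0324 / 0.0414 ≈ 0.783

0.783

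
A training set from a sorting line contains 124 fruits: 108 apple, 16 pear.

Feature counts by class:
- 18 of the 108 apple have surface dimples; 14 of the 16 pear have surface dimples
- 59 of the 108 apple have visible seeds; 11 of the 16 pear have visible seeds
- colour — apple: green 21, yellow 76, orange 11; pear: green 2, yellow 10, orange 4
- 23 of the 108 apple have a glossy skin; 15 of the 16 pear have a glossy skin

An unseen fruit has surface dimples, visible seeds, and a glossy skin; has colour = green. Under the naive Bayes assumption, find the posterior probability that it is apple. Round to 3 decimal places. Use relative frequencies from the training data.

0.265

apple: (108/124) × (18/108) × (59/108) × (21/108) × (23/108) ≈ 0.00328382
pear: (16/124) × (14/16) × (11/16) × (2/16) × (15/16) ≈ 0.00909621
P(apple | x) = 0.00328382 / 0.01238003 ≈ 0.265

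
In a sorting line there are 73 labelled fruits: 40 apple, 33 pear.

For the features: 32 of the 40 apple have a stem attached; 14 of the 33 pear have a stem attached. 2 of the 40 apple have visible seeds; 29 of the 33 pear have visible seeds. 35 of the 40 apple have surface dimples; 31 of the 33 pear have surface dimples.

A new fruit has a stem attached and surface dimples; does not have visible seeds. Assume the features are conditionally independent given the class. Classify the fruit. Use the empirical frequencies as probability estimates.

apple

apple: (40/73) × (32/40) × (38/40) × (35/40) ≈ 0.364384
pear: (33/73) × (14/33) × (4/33) × (31/33) ≈ 0.0218373
Highest score → apple.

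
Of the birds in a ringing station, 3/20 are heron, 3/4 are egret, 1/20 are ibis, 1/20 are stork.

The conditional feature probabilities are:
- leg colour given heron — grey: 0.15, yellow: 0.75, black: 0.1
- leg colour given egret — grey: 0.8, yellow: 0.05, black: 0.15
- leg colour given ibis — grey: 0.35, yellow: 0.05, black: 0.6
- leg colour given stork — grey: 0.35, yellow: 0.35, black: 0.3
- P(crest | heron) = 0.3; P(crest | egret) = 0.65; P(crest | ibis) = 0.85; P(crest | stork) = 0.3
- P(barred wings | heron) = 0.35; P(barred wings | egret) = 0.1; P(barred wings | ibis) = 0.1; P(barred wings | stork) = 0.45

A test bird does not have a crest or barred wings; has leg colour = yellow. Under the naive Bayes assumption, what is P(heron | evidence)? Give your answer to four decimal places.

heron: 0.15 × 0.75 × (1−0.3) × (1−0.35) = 0.0511875
egret: 0.75 × 0.05 × (1−0.65) × (1−0.1) = 0.0118125
ibis: 0.05 × 0.05 × (1−0.85) × (1−0.1) = 0.0003375
stork: 0.05 × 0.35 × (1−0.3) × (1−0.45) = 0.0067375
P(heron | x) = 0.0511875 / 0.070075 ≈ 0.7305

0.7305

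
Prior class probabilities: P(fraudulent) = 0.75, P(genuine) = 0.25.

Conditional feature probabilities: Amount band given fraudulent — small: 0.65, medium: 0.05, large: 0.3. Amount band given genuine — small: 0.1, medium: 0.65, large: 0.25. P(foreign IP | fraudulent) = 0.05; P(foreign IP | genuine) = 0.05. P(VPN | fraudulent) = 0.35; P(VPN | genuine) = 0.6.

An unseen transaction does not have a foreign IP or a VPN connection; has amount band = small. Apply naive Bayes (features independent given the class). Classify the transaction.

fraudulent: 0.75 × 0.65 × (1−0.05) × (1−0.35) = 0.30103125
genuine: 0.25 × 0.1 × (1−0.05) × (1−0.6) = 0.0095
Highest score → fraudulent.

fraudulent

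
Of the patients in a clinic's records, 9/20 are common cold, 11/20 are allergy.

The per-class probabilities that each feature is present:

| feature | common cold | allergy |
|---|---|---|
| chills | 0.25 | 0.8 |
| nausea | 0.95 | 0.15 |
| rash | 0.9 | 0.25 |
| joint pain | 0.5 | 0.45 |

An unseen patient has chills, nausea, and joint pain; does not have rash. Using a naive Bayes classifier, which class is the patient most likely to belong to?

allergy

common cold: 0.45 × 0.25 × 0.95 × (1−0.9) × 0.5 = 0.00534375
allergy: 0.55 × 0.8 × 0.15 × (1−0.25) × 0.45 = 0.022275
Highest score → allergy.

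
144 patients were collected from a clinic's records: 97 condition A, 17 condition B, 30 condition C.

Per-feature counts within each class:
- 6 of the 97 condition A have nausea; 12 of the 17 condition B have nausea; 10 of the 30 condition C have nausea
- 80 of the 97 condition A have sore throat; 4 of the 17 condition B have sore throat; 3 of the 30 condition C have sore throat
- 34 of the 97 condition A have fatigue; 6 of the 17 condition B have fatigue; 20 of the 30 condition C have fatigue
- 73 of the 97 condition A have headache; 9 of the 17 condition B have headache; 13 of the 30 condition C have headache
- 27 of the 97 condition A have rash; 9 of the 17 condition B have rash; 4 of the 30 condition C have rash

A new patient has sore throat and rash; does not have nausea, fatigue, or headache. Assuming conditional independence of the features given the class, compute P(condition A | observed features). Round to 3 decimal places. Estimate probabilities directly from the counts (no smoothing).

0.933

condition A: (97/144) × (91/97) × (80/97) × (63/97) × (24/97) × (27/97) ≈ 0.023313
condition B: (17/144) × (5/17) × (4/17) × (11/17) × (8/17) × (9/17) ≈ 0.00131703
condition C: (30/144) × (20/30) × (3/30) × (10/30) × (17/30) × (4/30) ≈ 0.000349794
P(condition A | x) = 0.023313 / 0.024979824 ≈ 0.933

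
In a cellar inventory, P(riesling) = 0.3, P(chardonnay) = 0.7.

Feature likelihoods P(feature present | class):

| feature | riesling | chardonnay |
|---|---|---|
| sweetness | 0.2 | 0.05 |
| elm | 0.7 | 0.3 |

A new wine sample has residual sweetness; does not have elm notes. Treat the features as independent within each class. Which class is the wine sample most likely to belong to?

chardonnay

riesling: 0.3 × 0.2 × (1−0.7) = 0.018
chardonnay: 0.7 × 0.05 × (1−0.3) = 0.0245
Highest score → chardonnay.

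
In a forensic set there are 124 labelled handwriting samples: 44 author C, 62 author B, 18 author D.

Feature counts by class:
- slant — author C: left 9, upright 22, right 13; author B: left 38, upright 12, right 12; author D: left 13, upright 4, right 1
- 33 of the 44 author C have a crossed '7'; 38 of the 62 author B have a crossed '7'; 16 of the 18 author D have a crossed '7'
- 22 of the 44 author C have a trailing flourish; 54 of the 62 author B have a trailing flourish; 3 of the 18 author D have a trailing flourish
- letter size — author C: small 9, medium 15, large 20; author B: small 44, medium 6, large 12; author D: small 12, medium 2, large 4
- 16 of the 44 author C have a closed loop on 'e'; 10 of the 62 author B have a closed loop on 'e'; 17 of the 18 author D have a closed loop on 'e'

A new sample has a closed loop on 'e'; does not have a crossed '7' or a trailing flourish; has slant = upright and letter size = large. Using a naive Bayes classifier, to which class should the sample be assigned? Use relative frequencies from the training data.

author C: (44/124) × (22/44) × (11/44) × (22/44) × (20/44) × (16/44) ≈ 0.00366569
author B: (62/124) × (12/62) × (24/62) × (8/62) × (12/62) × (10/62) ≈ 0.000150895
author D: (18/124) × (4/18) × (2/18) × (15/18) × (4/18) × (17/18) ≈ 0.000626871
Highest score → author C.

author C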